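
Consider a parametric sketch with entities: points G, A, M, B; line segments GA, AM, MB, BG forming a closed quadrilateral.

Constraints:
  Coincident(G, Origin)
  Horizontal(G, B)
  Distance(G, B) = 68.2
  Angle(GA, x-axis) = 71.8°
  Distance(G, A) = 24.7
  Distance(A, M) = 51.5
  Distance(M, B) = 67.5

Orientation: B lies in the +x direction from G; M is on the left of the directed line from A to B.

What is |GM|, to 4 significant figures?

74.84

G is at the origin; G and B share the same y with |GB| = 68.2 and B in +x, so B = (68.2, 0). GA runs at 71.8° with |GA| = 24.7, so A = (7.715, 23.46). M is determined by |AM| = 51.5 and |MB| = 67.5 together: it lies at the intersection of circle(A, 51.5) and circle(B, 67.5). With |AB| = 64.88, the foot of the radical line on AB is 17.76 from A and the perpendicular offset is √(51.5² − 17.76²) = 48.34. Taking the left-of-AB solution: M = (41.76, 62.11).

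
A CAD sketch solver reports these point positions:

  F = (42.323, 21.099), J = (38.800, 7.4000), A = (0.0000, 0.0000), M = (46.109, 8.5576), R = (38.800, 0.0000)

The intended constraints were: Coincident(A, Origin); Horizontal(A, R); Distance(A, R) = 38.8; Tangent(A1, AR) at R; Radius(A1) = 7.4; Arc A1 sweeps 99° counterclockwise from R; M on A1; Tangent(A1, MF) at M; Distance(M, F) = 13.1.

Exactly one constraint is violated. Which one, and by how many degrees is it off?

Tangent(A1, MF) at M — off by 7.80°.

A = (0.00, 0.00) ✓; A.y = 0.00, R.y = 0.00 ✓; |AR| = 38.80 ✓; ∠(JR, RA) = 90.00° ✓; |JR| = 7.400 ✓; bearing(J→M) − bearing(J→R) = 99.00° ✓; |JM| = 7.400 ✓; ∠(JM, MF) = 82.20° ✗; |MF| = 13.10 ✓.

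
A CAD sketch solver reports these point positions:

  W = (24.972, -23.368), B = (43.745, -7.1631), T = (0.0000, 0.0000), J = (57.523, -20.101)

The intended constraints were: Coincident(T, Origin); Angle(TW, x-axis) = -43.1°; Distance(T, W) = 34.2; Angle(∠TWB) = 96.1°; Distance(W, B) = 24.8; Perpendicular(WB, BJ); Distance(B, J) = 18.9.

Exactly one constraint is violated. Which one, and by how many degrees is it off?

Perpendicular(WB, BJ) — off by 6.00°.

T = (0.00, 0.00) ✓; TW at -43.10° ✓; |TW| = 34.20 ✓; ∠TWB = 96.10° ✓; |WB| = 24.80 ✓; ∠(WB, BJ) = 84.00° ✗; |BJ| = 18.90 ✓.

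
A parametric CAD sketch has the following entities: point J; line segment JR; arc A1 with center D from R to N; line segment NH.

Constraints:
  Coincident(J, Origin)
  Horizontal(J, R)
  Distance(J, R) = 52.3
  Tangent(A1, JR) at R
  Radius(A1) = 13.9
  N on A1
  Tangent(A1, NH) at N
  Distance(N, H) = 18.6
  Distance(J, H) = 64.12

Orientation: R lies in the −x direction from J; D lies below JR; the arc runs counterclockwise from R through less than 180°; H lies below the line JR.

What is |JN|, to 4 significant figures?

67.21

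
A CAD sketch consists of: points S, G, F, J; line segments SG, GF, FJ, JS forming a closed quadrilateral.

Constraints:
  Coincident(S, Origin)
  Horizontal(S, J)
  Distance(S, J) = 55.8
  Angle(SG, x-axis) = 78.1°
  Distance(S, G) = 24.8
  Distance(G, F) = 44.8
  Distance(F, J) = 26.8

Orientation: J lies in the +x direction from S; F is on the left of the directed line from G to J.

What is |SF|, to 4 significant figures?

56.31

Checks: |GF| = 44.80 ✓; |FJ| = 26.80 ✓.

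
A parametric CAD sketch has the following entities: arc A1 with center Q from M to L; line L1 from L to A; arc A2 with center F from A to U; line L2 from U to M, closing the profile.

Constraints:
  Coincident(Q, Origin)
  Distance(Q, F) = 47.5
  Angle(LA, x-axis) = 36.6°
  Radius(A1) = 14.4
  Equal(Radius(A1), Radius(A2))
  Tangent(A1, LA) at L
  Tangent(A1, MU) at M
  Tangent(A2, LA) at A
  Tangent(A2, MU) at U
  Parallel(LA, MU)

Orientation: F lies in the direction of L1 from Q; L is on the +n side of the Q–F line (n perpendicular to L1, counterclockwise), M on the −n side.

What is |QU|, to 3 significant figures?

49.6

Tangency of A1 to both parallel lines with radius 14.4 puts L and M at Q ± 14.4·n: L = (-8.59, 11.6), M = (8.59, -11.6). Equal radii place A and U the same way about F: A = F + 14.4·n = (29.5, 39.9), U = F − 14.4·n = (46.7, 16.8). Then |QU| = |U − Q| = 49.6.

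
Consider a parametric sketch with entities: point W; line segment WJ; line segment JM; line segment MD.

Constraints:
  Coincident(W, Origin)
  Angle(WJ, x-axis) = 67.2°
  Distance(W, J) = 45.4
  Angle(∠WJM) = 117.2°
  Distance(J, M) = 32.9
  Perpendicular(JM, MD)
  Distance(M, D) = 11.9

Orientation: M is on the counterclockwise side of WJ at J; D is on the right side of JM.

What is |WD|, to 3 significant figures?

74.9

∠WJM = 117.2°, so JM runs at 67.2° + (180° − 117.2°) = 130° from the x-axis; with |JM| = 32.9, M = J + 32.9·(cos 130°, sin 130°) = (-3.55, 67.1). JM is perpendicular to MD; with |MD| = 11.9 on the right of JM, D = M + 11.9·(0.766, 0.643) = (5.56, 74.7). Then |WD| = |D − W| = 74.9.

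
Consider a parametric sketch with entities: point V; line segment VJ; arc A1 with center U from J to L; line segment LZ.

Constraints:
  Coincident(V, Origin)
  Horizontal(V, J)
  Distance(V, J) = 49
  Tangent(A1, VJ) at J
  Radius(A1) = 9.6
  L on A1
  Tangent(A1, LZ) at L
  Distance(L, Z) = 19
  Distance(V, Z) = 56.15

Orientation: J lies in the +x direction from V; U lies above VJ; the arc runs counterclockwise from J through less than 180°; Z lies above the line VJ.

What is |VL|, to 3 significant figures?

59.0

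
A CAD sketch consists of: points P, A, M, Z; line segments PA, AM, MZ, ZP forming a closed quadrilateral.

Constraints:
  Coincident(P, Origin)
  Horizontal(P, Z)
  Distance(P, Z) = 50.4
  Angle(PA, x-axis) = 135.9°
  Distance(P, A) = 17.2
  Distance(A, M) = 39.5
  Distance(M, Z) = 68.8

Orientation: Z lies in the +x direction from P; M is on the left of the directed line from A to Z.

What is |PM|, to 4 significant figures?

48.84

P is at the origin; P and Z share the same y with |PZ| = 50.4 and Z in +x, so Z = (50.4, 0). PA runs at 135.9° with |PA| = 17.2, so A = (-12.35, 11.97). M is determined by |AM| = 39.5 and |MZ| = 68.8 together: it lies at the intersection of circle(A, 39.5) and circle(Z, 68.8). With |AZ| = 63.88, the foot of the radical line on AZ is 7.106 from A and the perpendicular offset is √(39.5² − 7.106²) = 38.86. Taking the left-of-AZ solution: M = (1.908, 48.81).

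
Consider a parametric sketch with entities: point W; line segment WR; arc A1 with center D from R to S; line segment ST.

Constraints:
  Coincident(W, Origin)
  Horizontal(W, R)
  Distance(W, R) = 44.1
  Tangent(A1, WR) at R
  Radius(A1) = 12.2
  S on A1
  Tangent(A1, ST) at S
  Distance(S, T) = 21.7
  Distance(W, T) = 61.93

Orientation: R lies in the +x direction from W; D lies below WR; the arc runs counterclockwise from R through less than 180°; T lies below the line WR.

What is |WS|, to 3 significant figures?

40.8

W is at the origin; WR is horizontal with |WR| = 44.1 and R on the +x side, so R = (44.1, 0.00). Since A1 is tangent to WR there, DR ⟂ WR, so D = R + (0, -12.2) = (44.1, -12.2). Since DS ⟂ ST (tangency), |DT| = √(12.2² + 21.7²) = 24.9 regardless of where S sits on A1. So T lies on both circle(W, 61.93) and circle(D, 24.9); the below-WR intersection is T = (50.1, -36.4). S is the foot of the tangent from T: S = (35.2, -20.6).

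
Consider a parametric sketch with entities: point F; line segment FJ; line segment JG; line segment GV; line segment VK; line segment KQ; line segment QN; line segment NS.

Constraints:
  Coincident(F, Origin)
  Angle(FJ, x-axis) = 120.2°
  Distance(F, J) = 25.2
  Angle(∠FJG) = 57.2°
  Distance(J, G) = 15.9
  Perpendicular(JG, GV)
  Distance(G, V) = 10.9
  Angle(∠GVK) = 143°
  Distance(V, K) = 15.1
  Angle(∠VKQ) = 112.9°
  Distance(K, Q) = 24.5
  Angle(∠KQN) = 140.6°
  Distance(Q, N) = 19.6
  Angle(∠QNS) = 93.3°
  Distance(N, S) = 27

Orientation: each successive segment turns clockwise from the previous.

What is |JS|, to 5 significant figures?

17.871

∠KQN = 140.6° gives QN at 123.90° from the x-axis; with |QN| = 19.6, N = (-41.310, 21.843). ∠QNS = 93.3° gives NS at 37.200° from the x-axis; with |NS| = 27.0, S = (-19.804, 38.168). Then |JS| = |S − J| = 17.871.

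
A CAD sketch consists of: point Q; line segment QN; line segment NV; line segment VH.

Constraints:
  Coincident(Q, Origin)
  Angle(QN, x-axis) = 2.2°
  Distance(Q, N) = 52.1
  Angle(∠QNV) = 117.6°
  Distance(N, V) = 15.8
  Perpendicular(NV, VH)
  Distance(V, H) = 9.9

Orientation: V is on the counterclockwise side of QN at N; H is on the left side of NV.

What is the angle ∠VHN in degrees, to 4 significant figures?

57.93°

Q is at the origin; QN runs at 2.2° with length 52.1, so N = 52.1·(cos 2.2°, sin 2.2°) = (52.06, 2.000). ∠QNV = 117.6°, so NV runs at 2.2° + (180° − 117.6°) = 64.60° from the x-axis; with |NV| = 15.8, V = N + 15.8·(cos 64.60°, sin 64.60°) = (58.84, 16.27). The perpendicularity gives VH at right angles to NV; with |VH| = 9.9 on the left of NV, H = V + 9.9·(-0.9033, 0.4289) = (49.90, 20.52). Then cos ∠VHN = HV·HN / (|HV||HN|), giving 57.93°.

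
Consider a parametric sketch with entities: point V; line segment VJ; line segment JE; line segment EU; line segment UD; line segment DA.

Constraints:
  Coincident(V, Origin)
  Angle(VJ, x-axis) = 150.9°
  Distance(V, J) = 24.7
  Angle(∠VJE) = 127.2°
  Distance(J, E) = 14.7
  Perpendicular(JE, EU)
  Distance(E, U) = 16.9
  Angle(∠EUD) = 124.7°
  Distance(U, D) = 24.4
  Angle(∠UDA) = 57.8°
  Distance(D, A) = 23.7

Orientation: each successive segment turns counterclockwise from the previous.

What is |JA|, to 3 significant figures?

9.56

V is at the origin; VJ runs at 150.9° with length 24.7, so J = (-21.6, 12.0). ∠VJE = 127.2° gives JE at -156° from the x-axis; with |JE| = 14.7, E = (-35.0, 6.10). The perpendicularity gives EU at right angles to JE, so EU runs at -66.3°; with |EU| = 16.9, U = (-28.2, -9.37). ∠EUD = 124.7° gives UD at -11.0° from the x-axis; with |UD| = 24.4, D = (-4.30, -14.0). ∠UDA = 57.8° gives DA at 111° from the x-axis; with |DA| = 23.7, A = (-12.9, 8.07). Then |JA| = |A − J| = 9.56.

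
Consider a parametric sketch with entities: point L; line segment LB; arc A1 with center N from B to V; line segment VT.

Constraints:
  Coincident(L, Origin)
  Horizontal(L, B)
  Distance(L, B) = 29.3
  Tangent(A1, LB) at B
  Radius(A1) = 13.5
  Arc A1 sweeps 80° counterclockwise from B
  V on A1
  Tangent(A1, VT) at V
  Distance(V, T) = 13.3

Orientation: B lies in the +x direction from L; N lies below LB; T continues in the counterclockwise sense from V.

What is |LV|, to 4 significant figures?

19.51

L is at the origin; LB is horizontal with |LB| = 29.3 and B on the +x side, so B = (29.30, 0.000). The tangent condition forces NB to be normal to LB, so N = B + (0, -13.5) = (29.30, -13.50). On A1, B sits at bearing 90° from N; an 80° counterclockwise sweep puts V at bearing 170°, so V = N + 13.5·(cos 170°, sin 170°) = (16.01, -11.16). Then |LV| = |V − L| = 19.51.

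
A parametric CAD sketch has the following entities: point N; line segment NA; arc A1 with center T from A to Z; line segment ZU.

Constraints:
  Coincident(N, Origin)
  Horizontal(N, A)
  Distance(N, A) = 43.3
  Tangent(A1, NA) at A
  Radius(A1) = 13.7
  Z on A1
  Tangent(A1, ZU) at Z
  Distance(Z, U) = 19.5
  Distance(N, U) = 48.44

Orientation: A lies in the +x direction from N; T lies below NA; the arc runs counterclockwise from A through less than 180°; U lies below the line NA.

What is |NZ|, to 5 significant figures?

33.867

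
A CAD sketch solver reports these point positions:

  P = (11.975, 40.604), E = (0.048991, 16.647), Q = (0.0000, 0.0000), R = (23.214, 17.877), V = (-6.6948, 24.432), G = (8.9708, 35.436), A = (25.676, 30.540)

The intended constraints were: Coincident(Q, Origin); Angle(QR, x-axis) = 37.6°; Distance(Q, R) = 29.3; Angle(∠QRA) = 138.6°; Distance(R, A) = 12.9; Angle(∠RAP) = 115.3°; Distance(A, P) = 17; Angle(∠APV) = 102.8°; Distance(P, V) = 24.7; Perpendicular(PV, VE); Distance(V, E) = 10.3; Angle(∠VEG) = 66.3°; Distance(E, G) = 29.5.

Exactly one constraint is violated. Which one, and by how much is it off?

Distance(E, G) = 29.5 — off by 8.70.

Q = (0.00, 0.00) ✓; QR at 37.60° ✓; |QR| = 29.30 ✓; ∠QRA = 138.6° ✓; |RA| = 12.90 ✓; ∠RAP = 115.3° ✓; |AP| = 17.00 ✓; ∠APV = 102.8° ✓; |PV| = 24.70 ✓; ∠(PV, VE) = 90.00° ✓; |VE| = 10.30 ✓; ∠VEG = 66.30° ✓; |EG| = 20.80 ✗.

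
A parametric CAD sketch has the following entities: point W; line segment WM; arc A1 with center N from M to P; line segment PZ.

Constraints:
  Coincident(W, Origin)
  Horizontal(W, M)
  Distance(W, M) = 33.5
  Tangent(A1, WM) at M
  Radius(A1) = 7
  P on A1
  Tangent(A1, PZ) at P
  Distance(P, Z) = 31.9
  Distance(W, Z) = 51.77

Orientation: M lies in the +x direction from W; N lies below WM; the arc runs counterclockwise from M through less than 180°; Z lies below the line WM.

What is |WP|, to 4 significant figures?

27.96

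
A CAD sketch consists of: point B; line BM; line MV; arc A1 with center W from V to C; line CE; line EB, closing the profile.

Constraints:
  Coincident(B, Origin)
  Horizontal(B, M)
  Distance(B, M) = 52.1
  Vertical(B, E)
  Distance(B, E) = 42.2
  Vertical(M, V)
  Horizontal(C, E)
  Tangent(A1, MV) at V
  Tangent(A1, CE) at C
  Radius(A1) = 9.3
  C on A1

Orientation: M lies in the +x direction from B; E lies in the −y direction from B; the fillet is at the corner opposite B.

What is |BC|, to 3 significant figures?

60.1

B is at the origin; BM is horizontal with |BM| = 52.1 and M on the +x side, so M = (52.1, 0.00). BE is vertical with |BE| = 42.2 and E on the −y side, so E = (0.00, -42.2). The virtual corner opposite B is at (52.1, -42.2). Tangency of A1 to MV means the radius WV is perpendicular to MV and A1 meets CE tangentially, so WC is at right angles to CE, with radius 9.3, so the center W sits 9.3 in from both sides at W = (42.8, -32.9). That places the tangent points at V = (52.1, -32.9) on MV and C = (42.8, -42.2) on CE. Then |BC| = |C − B| = 60.1.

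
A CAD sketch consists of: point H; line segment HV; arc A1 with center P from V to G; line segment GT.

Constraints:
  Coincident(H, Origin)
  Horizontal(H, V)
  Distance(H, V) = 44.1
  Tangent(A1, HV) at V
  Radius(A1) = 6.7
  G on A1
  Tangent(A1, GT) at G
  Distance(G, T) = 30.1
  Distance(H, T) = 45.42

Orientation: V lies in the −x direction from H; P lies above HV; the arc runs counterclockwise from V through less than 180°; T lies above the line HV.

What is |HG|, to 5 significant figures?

37.950

H is at the origin; HV is horizontal with |HV| = 44.1 and V on the −x side, so V = (-44.100, 0.0000). Tangency of A1 to HV means the radius PV is perpendicular to HV, so P = V + (0, 6.7) = (-44.100, 6.7000). Since PG ⟂ GT (tangency), |PT| = √(6.7² + 30.1²) = 30.837 regardless of where G sits on A1. So T lies on both circle(H, 45.42) and circle(P, 30.837); the above-HV intersection is T = (-29.984, 34.116). G is the foot of the tangent from T: G = (-37.619, 5.0006).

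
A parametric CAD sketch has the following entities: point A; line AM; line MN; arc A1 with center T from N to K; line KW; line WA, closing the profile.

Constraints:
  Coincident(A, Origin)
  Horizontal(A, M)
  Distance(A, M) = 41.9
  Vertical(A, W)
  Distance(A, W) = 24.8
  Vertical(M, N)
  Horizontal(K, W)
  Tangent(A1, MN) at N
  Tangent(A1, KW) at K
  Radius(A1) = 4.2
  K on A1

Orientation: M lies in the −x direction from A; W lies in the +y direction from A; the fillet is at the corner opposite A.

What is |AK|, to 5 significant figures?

45.126

A is at the origin; AM is horizontal with |AM| = 41.9 and M on the −x side, so M = (-41.900, 0.0000). AW is vertical with |AW| = 24.8 and W on the +y side, so W = (0.0000, 24.800). The virtual corner opposite A is at (-41.900, 24.800). The tangent condition forces TN to be normal to MN and since A1 is tangent to KW there, TK ⟂ KW, with radius 4.2, so the center T sits 4.2 in from both sides at T = (-37.700, 20.600). That places the tangent points at N = (-41.900, 20.600) on MN and K = (-37.700, 24.800) on KW. Then |AK| = |K − A| = 45.126.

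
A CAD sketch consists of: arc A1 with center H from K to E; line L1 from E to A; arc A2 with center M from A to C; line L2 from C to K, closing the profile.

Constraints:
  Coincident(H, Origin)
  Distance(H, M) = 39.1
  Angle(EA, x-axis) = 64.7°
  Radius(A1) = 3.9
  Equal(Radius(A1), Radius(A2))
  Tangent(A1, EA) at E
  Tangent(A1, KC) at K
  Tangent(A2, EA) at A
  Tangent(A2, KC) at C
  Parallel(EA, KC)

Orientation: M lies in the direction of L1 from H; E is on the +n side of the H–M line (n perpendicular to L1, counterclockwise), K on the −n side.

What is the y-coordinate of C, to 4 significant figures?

33.68

The slot axis is L1's direction at 64.7°, so u = (cos 64.7°, sin 64.7°) = (0.4274, 0.9041) and n = (−sin 64.7°, cos 64.7°) = (-0.9041, 0.4274). H is at the origin and M lies 39.1 along u from H, so M = 39.1·u = (16.71, 35.35). Tangency of A1 to both parallel lines with radius 3.9 puts E and K at H ± 3.9·n: E = (-3.526, 1.667), K = (3.526, -1.667). Equal radii place A and C the same way about M: A = M + 3.9·n = (13.18, 37.02), C = M − 3.9·n = (20.24, 33.68). So C.y = 33.68.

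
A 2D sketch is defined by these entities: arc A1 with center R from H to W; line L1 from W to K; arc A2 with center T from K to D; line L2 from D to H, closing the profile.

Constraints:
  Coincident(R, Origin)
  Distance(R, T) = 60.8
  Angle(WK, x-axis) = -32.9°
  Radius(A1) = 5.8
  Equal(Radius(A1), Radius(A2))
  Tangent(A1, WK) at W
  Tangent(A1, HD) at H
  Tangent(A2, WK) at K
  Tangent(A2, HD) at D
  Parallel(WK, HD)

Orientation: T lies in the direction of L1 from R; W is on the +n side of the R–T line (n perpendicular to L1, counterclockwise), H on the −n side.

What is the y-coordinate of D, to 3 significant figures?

-37.9

Tangency of A1 to both parallel lines with radius 5.8 puts W and H at R ± 5.8·n: W = (3.15, 4.87), H = (-3.15, -4.87). Equal radii place K and D the same way about T: K = T + 5.8·n = (54.2, -28.2), D = T − 5.8·n = (47.9, -37.9). So D.y = -37.9.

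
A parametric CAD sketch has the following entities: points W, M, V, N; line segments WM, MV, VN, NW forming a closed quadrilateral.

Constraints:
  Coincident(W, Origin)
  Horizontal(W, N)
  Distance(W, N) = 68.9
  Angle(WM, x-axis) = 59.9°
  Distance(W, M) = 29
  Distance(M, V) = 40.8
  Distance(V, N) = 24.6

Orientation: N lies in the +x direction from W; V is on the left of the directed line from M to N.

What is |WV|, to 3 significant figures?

58.7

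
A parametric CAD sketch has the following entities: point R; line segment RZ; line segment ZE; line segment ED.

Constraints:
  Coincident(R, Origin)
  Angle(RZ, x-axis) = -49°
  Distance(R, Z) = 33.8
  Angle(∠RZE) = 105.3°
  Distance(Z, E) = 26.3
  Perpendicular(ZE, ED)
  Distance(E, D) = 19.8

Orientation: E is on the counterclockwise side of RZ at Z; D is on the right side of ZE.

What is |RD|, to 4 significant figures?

63.14

R is at the origin; RZ runs at -49.0° with length 33.8, so Z = 33.8·(cos -49.0°, sin -49.0°) = (22.17, -25.51). ∠RZE = 105.3°, so ZE runs at -49.0° + (180° − 105.3°) = 25.70° from the x-axis; with |ZE| = 26.3, E = Z + 26.3·(cos 25.70°, sin 25.70°) = (45.87, -14.10). The perpendicularity gives ED at right angles to ZE; with |ED| = 19.8 on the right of ZE, D = E + 19.8·(0.4337, -0.9011) = (54.46, -31.95). Then |RD| = |D − R| = 63.14.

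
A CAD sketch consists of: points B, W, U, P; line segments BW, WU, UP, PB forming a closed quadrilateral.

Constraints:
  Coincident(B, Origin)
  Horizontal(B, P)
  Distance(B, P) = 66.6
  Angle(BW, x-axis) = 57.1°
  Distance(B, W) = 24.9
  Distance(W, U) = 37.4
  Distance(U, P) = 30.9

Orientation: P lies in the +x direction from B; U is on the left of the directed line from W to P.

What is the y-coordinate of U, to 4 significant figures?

26.39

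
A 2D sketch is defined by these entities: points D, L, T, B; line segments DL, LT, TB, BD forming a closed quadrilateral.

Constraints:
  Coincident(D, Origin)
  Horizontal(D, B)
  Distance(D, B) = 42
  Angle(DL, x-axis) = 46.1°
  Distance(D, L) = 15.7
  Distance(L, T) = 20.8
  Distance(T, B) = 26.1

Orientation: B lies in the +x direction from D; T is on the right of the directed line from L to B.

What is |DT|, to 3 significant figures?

19.3

Checks: |LT| = 20.80 ✓; |TB| = 26.10 ✓.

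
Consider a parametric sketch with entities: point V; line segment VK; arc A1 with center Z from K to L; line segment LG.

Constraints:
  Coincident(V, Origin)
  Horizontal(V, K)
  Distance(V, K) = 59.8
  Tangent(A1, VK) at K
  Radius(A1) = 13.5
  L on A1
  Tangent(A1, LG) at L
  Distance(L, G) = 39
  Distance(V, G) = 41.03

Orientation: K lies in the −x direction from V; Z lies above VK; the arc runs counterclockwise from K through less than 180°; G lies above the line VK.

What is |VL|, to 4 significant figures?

49.96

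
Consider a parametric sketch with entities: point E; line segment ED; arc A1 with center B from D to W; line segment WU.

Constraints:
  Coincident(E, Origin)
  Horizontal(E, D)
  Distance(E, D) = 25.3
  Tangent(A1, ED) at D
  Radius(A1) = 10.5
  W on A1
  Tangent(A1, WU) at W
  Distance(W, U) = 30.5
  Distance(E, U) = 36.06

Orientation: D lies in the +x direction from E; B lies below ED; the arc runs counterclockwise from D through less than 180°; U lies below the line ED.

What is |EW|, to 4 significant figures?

16.91

E is at the origin; ED is horizontal with |ED| = 25.3 and D on the +x side, so D = (25.30, 0.000). A1 meets ED tangentially, so BD is at right angles to ED, so B = D + (0, -10.5) = (25.30, -10.50). Since BW ⟂ WU (tangency), |BU| = √(10.5² + 30.5²) = 32.26 regardless of where W sits on A1. So U lies on both circle(E, 36.06) and circle(B, 32.26); the below-ED intersection is U = (5.152, -35.69). W is the foot of the tangent from U: W = (15.41, -6.968).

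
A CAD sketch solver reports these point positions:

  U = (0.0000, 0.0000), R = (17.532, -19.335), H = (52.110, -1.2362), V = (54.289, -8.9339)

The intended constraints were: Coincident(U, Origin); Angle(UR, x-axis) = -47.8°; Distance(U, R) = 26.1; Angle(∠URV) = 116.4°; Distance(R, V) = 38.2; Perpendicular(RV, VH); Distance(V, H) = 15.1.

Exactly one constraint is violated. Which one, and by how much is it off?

Distance(V, H) = 15.1 — off by 7.10.

U = (0.00, 0.00) ✓; UR at -47.80° ✓; |UR| = 26.10 ✓; ∠URV = 116.4° ✓; |RV| = 38.20 ✓; ∠(RV, VH) = 90.01° ✓; |VH| = 8.000 ✗.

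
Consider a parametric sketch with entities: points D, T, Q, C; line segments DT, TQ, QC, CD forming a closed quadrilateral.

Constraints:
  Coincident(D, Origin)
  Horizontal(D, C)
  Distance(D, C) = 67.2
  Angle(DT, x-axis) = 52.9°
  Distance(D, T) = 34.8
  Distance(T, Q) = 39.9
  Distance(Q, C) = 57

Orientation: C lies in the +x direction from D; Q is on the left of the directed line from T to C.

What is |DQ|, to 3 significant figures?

74.4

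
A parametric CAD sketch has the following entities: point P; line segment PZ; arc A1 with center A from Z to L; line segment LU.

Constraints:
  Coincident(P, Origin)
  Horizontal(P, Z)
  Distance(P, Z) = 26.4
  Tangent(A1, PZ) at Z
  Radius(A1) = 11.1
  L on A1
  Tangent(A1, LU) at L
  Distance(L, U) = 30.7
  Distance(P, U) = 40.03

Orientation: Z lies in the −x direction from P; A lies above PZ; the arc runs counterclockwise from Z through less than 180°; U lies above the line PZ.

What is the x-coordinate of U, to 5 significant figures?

-9.3312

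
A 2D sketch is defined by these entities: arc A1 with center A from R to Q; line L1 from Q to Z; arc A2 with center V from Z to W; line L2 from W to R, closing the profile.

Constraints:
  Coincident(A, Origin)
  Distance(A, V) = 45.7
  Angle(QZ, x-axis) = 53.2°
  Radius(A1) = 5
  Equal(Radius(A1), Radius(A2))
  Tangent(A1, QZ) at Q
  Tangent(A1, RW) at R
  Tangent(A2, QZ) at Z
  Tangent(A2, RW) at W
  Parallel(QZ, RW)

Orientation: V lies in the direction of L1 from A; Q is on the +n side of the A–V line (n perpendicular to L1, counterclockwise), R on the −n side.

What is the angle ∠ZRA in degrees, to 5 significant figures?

77.657°

Tangency of A1 to both parallel lines with radius 5.0 puts Q and R at A ± 5.0·n: Q = (-4.0037, 2.9951), R = (4.0037, -2.9951). Equal radii place Z and W the same way about V: Z = V + 5.0·n = (23.372, 39.589), W = V − 5.0·n = (31.379, 33.598). Then cos ∠ZRA = RZ·RA / (|RZ||RA|), giving 77.657°.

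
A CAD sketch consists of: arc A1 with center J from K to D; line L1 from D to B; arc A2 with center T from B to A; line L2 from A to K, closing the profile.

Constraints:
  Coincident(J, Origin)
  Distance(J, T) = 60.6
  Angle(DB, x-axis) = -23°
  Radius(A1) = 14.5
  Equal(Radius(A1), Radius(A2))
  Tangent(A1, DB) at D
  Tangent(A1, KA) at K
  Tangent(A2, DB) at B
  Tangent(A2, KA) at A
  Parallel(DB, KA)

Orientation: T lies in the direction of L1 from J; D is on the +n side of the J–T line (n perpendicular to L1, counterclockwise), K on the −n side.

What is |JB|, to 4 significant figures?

62.31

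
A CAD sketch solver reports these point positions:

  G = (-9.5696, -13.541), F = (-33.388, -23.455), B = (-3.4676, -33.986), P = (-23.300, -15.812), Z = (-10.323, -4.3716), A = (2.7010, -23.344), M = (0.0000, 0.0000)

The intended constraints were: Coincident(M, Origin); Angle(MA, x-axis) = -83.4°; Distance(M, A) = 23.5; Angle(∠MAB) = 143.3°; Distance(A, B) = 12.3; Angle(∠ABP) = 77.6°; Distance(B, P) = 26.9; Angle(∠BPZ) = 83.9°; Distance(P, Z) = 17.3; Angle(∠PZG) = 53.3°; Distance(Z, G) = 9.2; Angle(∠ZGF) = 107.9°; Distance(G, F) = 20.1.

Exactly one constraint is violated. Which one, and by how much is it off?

Distance(G, F) = 20.1 — off by 5.70.

M = (0.00, 0.00) ✓; MA at -83.40° ✓; |MA| = 23.50 ✓; ∠MAB = 143.3° ✓; |AB| = 12.30 ✓; ∠ABP = 77.60° ✓; |BP| = 26.90 ✓; ∠BPZ = 83.90° ✓; |PZ| = 17.30 ✓; ∠PZG = 53.30° ✓; |ZG| = 9.200 ✓; ∠ZGF = 107.9° ✓; |GF| = 25.80 ✗.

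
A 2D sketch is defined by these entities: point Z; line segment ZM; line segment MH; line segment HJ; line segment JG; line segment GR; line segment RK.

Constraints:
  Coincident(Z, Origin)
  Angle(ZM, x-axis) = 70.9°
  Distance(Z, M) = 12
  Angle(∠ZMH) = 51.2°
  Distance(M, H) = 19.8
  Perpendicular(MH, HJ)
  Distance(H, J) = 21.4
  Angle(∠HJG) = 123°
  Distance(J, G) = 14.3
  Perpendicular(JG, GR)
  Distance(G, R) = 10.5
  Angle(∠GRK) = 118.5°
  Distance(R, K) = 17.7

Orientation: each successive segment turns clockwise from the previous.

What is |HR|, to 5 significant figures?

27.003

Z is at the origin; ZM runs at 70.9° with length 12.0, so M = (3.9266, 11.339). ∠ZMH = 51.2° gives MH at -57.900° from the x-axis; with |MH| = 19.8, H = (14.448, -5.4336). MH is perpendicular to HJ, so HJ runs at -147.90°; with |HJ| = 21.4, J = (-3.6801, -16.806). ∠HJG = 123.0° gives JG at 155.10° from the x-axis; with |JG| = 14.3, G = (-16.651, -10.785). The perpendicularity gives GR at right angles to JG, so GR runs at 65.100°; with |GR| = 10.5, R = (-12.230, -1.2608). Then |HR| = |R − H| = 27.003.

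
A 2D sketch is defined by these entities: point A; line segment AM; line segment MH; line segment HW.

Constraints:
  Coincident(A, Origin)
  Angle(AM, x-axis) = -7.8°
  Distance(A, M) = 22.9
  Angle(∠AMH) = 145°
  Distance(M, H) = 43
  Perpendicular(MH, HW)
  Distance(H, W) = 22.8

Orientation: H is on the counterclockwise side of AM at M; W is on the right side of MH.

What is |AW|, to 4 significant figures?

71.45

A is at the origin; AM runs at -7.8° with length 22.9, so M = 22.9·(cos -7.8°, sin -7.8°) = (22.69, -3.108). ∠AMH = 145.0°, so MH runs at -7.8° + (180° − 145.0°) = 27.20° from the x-axis; with |MH| = 43.0, H = M + 43.0·(cos 27.20°, sin 27.20°) = (60.93, 16.55). The perpendicularity gives HW at right angles to MH; with |HW| = 22.8 on the right of MH, W = H + 22.8·(0.4571, -0.8894) = (71.35, -3.731). Then |AW| = |W − A| = 71.45.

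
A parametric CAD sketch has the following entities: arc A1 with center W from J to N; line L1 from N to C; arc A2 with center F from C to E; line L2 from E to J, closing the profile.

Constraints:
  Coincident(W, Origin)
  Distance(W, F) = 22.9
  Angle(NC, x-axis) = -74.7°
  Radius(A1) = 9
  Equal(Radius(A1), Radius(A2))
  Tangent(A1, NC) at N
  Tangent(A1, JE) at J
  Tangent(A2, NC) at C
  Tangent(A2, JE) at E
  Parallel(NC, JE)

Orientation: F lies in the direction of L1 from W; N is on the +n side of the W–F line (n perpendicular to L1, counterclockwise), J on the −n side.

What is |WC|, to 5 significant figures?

24.605

The slot axis is L1's direction at -74.7°, so u = (cos -74.7°, sin -74.7°) = (0.26387, -0.96456) and n = (−sin -74.7°, cos -74.7°) = (0.96456, 0.26387). W is at the origin and F lies 22.9 along u from W, so F = 22.9·u = (6.0427, -22.088). Tangency of A1 to both parallel lines with radius 9.0 puts N and J at W ± 9.0·n: N = (8.6810, 2.3749), J = (-8.6810, -2.3749). Equal radii place C and E the same way about F: C = F + 9.0·n = (14.724, -19.714), E = F − 9.0·n = (-2.6383, -24.463). Then |WC| = |C − W| = 24.605.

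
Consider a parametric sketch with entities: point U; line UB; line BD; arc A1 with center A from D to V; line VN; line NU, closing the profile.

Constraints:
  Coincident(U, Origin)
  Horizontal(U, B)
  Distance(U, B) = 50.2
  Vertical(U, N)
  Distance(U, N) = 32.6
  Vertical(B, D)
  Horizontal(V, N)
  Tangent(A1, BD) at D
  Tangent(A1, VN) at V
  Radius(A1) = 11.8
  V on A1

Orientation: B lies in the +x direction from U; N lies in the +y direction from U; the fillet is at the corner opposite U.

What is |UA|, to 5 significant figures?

43.672

U is at the origin; U and B share the same y with |UB| = 50.2 and B on the +x side, so B = (50.200, 0.0000). UN is vertical with |UN| = 32.6 and N on the +y side, so N = (0.0000, 32.600). The virtual corner opposite U is at (50.200, 32.600). A1 meets BD tangentially, so AD is at right angles to BD and the tangent condition forces AV to be normal to VN, with radius 11.8, so the center A sits 11.8 in from both sides at A = (38.400, 20.800). Then |UA| = |A − U| = 43.672.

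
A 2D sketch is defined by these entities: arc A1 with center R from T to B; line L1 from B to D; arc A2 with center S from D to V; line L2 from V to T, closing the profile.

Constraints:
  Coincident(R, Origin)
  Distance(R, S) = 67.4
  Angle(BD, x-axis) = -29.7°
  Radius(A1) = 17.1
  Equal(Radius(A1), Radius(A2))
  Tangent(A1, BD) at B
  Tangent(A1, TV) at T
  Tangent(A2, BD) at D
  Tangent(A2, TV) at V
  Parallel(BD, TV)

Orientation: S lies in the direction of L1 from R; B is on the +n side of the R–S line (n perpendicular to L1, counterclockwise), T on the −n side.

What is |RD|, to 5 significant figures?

69.535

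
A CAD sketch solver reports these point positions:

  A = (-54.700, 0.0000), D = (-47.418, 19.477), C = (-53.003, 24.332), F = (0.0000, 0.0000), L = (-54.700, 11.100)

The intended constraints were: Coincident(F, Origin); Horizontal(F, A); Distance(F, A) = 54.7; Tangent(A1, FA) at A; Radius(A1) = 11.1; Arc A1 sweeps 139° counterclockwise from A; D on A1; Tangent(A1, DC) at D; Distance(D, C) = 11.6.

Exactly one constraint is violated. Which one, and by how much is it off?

Distance(D, C) = 11.6 — off by 4.20.

F = (0.00, 0.00) ✓; F.y = 0.00, A.y = 0.00 ✓; |FA| = 54.70 ✓; ∠(LA, AF) = 90.00° ✓; |LA| = 11.10 ✓; bearing(L→D) − bearing(L→A) = 139.0° ✓; |LD| = 11.10 ✓; ∠(LD, DC) = 90.00° ✓; |DC| = 7.400 ✗.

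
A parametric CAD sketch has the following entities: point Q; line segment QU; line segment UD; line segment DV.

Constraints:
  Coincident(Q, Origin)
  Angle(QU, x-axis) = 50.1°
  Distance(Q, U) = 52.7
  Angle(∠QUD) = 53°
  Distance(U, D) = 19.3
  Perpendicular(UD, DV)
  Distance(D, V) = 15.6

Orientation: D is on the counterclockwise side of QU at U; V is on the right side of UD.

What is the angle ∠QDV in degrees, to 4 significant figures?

163.6°

∠QUD = 53.0°, so UD runs at 50.1° + (180° − 53.0°) = 177.1° from the x-axis; with |UD| = 19.3, D = U + 19.3·(cos 177.1°, sin 177.1°) = (14.53, 41.41). UD is perpendicular to DV; with |DV| = 15.6 on the right of UD, V = D + 15.6·(0.05059, 0.9987) = (15.32, 56.99). Then cos ∠QDV = DQ·DV / (|DQ||DV|), giving 163.6°.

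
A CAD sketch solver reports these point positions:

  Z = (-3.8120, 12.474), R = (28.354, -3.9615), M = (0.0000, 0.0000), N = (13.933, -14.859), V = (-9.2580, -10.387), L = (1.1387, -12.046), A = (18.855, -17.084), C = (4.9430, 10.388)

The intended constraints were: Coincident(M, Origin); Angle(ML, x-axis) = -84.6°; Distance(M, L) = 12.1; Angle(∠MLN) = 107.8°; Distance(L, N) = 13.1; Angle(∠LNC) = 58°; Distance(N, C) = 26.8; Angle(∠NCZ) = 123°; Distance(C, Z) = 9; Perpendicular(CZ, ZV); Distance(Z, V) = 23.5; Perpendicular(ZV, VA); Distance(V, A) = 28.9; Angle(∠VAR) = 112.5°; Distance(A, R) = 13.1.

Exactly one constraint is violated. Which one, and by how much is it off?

Distance(A, R) = 13.1 — off by 3.10.

M = (0.00, 0.00) ✓; ML at -84.60° ✓; |ML| = 12.10 ✓; ∠MLN = 107.8° ✓; |LN| = 13.10 ✓; ∠LNC = 58.00° ✓; |NC| = 26.80 ✓; ∠NCZ = 123.0° ✓; |CZ| = 9.000 ✓; ∠(CZ, ZV) = 90.00° ✓; |ZV| = 23.50 ✓; ∠(ZV, VA) = 90.00° ✓; |VA| = 28.90 ✓; ∠VAR = 112.5° ✓; |AR| = 16.20 ✗.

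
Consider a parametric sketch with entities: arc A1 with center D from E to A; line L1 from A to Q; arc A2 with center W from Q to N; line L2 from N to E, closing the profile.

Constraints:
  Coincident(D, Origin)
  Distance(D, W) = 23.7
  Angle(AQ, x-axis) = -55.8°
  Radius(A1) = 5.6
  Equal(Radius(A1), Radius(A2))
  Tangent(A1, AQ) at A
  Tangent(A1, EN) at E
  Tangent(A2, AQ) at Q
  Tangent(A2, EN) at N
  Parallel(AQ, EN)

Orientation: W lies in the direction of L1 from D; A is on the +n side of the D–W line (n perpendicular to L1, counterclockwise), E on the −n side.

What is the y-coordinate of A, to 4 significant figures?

3.148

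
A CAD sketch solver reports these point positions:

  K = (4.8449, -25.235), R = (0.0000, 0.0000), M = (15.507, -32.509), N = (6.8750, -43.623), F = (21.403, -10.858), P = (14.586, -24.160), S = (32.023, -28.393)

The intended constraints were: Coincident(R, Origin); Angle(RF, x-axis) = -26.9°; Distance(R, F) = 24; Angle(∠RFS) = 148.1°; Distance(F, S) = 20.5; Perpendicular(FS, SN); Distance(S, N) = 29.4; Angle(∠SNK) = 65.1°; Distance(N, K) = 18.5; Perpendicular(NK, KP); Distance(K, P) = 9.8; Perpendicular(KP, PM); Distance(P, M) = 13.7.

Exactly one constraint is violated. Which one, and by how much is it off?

Distance(P, M) = 13.7 — off by 5.30.

R = (0.00, 0.00) ✓; RF at -26.90° ✓; |RF| = 24.00 ✓; ∠RFS = 148.1° ✓; |FS| = 20.50 ✓; ∠(FS, SN) = 90.00° ✓; |SN| = 29.40 ✓; ∠SNK = 65.10° ✓; |NK| = 18.50 ✓; ∠(NK, KP) = 90.00° ✓; |KP| = 9.800 ✓; ∠(KP, PM) = 90.00° ✓; |PM| = 8.400 ✗.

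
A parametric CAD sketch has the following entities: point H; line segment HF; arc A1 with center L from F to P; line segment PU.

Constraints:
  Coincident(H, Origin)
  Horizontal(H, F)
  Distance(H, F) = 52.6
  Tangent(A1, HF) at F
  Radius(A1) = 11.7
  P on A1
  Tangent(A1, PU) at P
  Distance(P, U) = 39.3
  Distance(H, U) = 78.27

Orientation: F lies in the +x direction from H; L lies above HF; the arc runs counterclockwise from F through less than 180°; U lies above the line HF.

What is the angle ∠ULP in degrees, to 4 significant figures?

73.42°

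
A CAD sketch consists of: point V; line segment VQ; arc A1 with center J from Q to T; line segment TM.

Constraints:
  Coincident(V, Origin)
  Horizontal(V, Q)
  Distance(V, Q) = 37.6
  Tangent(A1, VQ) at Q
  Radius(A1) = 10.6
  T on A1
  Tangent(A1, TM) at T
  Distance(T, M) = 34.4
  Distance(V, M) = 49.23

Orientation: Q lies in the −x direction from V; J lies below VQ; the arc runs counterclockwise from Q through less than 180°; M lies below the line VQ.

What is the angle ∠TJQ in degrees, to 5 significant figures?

131.01°

V is at the origin; V and Q share the same y with |VQ| = 37.6 and Q on the −x side, so Q = (-37.600, 0.0000). The tangent condition forces JQ to be normal to VQ, so J = Q + (0, -10.6) = (-37.600, -10.600). Since JT ⟂ TM (tangency), |JM| = √(10.6² + 34.4²) = 35.996 regardless of where T sits on A1. So M lies on both circle(V, 49.23) and circle(J, 35.996); the below-VQ intersection is M = (-23.025, -43.514). T is the foot of the tangent from M: T = (-45.599, -17.556).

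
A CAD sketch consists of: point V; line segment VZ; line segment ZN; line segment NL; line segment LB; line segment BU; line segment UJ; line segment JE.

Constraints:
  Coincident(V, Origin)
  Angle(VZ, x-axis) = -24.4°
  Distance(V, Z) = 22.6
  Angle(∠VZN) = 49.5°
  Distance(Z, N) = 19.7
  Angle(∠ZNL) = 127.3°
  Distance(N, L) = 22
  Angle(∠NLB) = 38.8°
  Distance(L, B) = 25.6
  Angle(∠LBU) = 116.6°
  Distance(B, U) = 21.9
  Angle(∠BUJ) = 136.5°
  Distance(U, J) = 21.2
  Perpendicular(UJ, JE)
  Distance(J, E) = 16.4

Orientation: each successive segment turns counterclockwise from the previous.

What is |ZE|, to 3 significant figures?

34.6

∠BUJ = 136.5° gives UJ at 46.9° from the x-axis; with |UJ| = 21.2, J = (43.8, 12.2). UJ is perpendicular to JE, so JE runs at 137°; with |JE| = 16.4, E = (31.8, 23.4). Then |ZE| = |E − Z| = 34.6.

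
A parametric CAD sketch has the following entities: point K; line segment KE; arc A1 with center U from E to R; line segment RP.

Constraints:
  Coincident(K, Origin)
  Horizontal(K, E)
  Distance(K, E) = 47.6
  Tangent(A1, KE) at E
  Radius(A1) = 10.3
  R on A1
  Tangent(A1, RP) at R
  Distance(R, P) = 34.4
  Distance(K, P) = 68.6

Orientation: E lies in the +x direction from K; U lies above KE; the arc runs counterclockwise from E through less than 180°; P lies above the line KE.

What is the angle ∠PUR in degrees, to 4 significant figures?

73.33°

Checks: |UE| = 10.30 ✓; |UR| = 10.30 ✓; ∠(UR, RP) = 90.00° ✓; |RP| = 34.40 ✓; |KP| = 68.60 ✓.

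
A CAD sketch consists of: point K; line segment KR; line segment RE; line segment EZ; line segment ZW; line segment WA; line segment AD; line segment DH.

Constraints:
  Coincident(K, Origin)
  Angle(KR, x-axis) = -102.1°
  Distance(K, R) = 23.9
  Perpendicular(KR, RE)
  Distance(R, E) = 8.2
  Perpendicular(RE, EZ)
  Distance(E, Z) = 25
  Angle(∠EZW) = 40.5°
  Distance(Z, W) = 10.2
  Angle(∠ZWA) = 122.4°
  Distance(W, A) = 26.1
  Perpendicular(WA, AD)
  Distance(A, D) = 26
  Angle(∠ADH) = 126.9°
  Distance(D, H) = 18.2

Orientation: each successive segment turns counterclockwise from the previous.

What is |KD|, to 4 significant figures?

41.68

∠ZWA = 122.4° gives WA at -85.00° from the x-axis; with |WA| = 26.1, A = (2.420, -32.84). WA is perpendicular to AD, so AD runs at 5.000°; with |AD| = 26.0, D = (28.32, -30.57). Then |KD| = |D − K| = 41.68.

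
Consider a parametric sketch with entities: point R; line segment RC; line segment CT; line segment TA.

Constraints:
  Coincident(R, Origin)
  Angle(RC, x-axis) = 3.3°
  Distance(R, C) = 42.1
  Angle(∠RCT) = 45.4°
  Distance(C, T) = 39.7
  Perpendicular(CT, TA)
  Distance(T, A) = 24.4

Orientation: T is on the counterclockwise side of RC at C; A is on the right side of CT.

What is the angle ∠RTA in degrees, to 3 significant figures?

161°

R is at the origin; RC runs at 3.3° with length 42.1, so C = 42.1·(cos 3.3°, sin 3.3°) = (42.0, 2.42). ∠RCT = 45.4°, so CT runs at 3.3° + (180° − 45.4°) = 138° from the x-axis; with |CT| = 39.7, T = C + 39.7·(cos 138°, sin 138°) = (12.6, 29.0). The perpendicularity gives TA at right angles to CT; with |TA| = 24.4 on the right of CT, A = T + 24.4·(0.670, 0.742) = (28.9, 47.1). Then cos ∠RTA = TR·TA / (|TR||TA|), giving 161°.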